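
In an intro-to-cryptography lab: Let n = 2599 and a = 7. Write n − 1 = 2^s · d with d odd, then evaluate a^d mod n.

n − 1 = 2598 = 2^1 · 1299, so s = 1 and d = 1299.
7^1299 mod 2599 = 1893.

1893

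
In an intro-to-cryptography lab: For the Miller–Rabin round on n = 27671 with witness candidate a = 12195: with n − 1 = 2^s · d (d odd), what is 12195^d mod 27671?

n − 1 = 27670 = 2^1 · 13835, so s = 1 and d = 13835.
12195^13835 mod 27671 = 14071.

14071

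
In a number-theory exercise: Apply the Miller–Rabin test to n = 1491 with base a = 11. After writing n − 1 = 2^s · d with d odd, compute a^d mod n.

536

n − 1 = 1490 = 2^1 · 745, so s = 1 and d = 745.
11^745 mod 1491 = 536.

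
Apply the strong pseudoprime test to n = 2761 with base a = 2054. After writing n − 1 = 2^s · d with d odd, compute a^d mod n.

n − 1 = 2760 = 2^3 · 345, so s = 3 and d = 345.
Repeated squaring mod 2761: 2054^1 ≡ 2054, 2054^2 ≡ 108, 2054^4 ≡ 620, 2054^8 ≡ 621, 2054^16 ≡ 1862, 2054^32 ≡ 1989, 2054^64 ≡ 2369, 2054^128 ≡ 1809, 2054^256 ≡ 696.
345 = 256 + 64 + 16 + 8 + 1, so 2054^345 ≡ 696·2369·1862·621·2054 ≡ 2661 (mod 2761).

2661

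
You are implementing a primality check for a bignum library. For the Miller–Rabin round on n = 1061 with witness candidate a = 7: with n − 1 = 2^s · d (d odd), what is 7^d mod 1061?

1

n − 1 = 1060 = 2^2 · 265, so s = 2 and d = 265.
7^265 mod 1061 = 1.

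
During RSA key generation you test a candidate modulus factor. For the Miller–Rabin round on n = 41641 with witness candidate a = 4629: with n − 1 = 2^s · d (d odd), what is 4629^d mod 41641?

8369

n − 1 = 41640 = 2^3 · 5205, so s = 3 and d = 5205.
4629^5205 mod 41641 = 8369.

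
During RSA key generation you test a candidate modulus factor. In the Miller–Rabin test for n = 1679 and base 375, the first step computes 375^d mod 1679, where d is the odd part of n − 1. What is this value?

n − 1 = 1678 = 2^1 · 839, so s = 1 and d = 839.
Repeated squaring mod 1679: 375^1 ≡ 375, 375^2 ≡ 1268, 375^4 ≡ 1021, 375^8 ≡ 1461, 375^16 ≡ 512, 375^32 ≡ 220, 375^64 ≡ 1388, 375^128 ≡ 731, 375^256 ≡ 439, 375^512 ≡ 1315.
839 = 512 + 256 + 64 + 4 + 2 + 1, so 375^839 ≡ 1315·439·1388·1021·1268·375 ≡ 1263 (mod 1679).

1263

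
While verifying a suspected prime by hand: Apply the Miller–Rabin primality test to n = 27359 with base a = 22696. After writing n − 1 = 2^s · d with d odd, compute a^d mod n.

n − 1 = 27358 = 2^1 · 13679, so s = 1 and d = 13679.
22696^13679 mod 27359 = 19363.

19363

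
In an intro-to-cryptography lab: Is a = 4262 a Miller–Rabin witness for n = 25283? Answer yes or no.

yes

n − 1 = 25282 = 2^1 · 12641, so s = 1 and d = 12641.
x_0 = 4262^12641 mod 25283 = 21030.
x_0 ∉ {1, 25282} and s = 1, so 4262 is a Miller–Rabin witness and 25283 is composite.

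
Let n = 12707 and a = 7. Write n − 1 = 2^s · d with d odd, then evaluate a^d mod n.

11310

n − 1 = 12706 = 2^1 · 6353, so s = 1 and d = 6353.
7^6353 mod 12707 = 11310.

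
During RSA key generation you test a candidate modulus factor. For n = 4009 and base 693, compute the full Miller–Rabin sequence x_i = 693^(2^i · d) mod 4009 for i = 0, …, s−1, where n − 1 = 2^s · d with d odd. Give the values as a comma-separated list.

2310, 121, 2614

n − 1 = 4008 = 2^3 · 501, so s = 3 and d = 501.
x_0 = 693^501 mod 4009 = 2310.
x_1 = 2310^2 mod 4009 = 121.
x_2 = 121^2 mod 4009 = 2614.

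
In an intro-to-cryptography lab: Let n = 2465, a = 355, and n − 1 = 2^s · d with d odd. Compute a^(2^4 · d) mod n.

1480

n − 1 = 2464 = 2^5 · 77, so s = 5 and d = 77.
x_0 = 355^77 mod 2465 = 1770.
x_1 = 1770^2 mod 2465 = 2350.
x_2 = 2350^2 mod 2465 = 900.
x_3 = 900^2 mod 2465 = 1480.
x_4 = 1480^2 mod 2465 = 1480.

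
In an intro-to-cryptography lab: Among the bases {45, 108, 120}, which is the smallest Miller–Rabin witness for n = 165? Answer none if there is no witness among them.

45

n − 1 = 164 = 2^2 · 41, so s = 2 and d = 41.
Base 45: x_0 = 45^41 mod 165 = 45. x_0 is neither 1 nor 164, so continue squaring. x_1 = 45^2 mod 165 = 45. Reached i = s−1 = 1 without hitting −1: 45 is a Miller–Rabin witness and 165 is composite.
Base 108: x_0 = 108^41 mod 165 = 108. x_0 is neither 1 nor 164, so continue squaring. x_1 = 108^2 mod 165 = 114. Reached i = s−1 = 1 without hitting −1: 108 is a Miller–Rabin witness and 165 is composite.
Base 120: x_0 = 120^41 mod 165 = 120. x_0 is neither 1 nor 164, so continue squaring. x_1 = 120^2 mod 165 = 45. Reached i = s−1 = 1 without hitting −1: 120 is a Miller–Rabin witness and 165 is composite.
The smallest witness among the given bases is 45.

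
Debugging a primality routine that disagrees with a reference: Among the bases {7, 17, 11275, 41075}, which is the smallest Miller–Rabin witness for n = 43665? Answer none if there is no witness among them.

7

n − 1 = 43664 = 2^4 · 2729, so s = 4 and d = 2729.
Base 7: x_0 = 7^2729 mod 43665 = 24982. x_0 is neither 1 nor 43664, so continue squaring. x_1 = 24982^2 mod 43665 = 40144. x_2 = 40144^2 mod 43665 = 40246. x_3 = 40246^2 mod 43665 = 31006. Reached i = s−1 = 3 without hitting −1: 7 is a Miller–Rabin witness and 43665 is composite.
Base 17: x_0 = 17^2729 mod 43665 = 24257. x_0 is neither 1 nor 43664, so continue squaring. x_1 = 24257^2 mod 43665 = 16174. x_2 = 16174^2 mod 43665 = 1261. x_3 = 1261^2 mod 43665 = 18181. Reached i = s−1 = 3 without hitting −1: 17 is a Miller–Rabin witness and 43665 is composite.
Base 11275: x_0 = 11275^2729 mod 43665 = 19885. x_0 is neither 1 nor 43664, so continue squaring. x_1 = 19885^2 mod 43665 = 26650. x_2 = 26650^2 mod 43665 = 11275. x_3 = 11275^2 mod 43665 = 16810. Reached i = s−1 = 3 without hitting −1: 11275 is a Miller–Rabin witness and 43665 is composite.
Base 41075: x_0 = 41075^2729 mod 43665 = 27170. x_0 is neither 1 nor 43664, so continue squaring. x_1 = 27170^2 mod 43665 = 8410. x_2 = 8410^2 mod 43665 = 34465. x_3 = 34465^2 mod 43665 = 17230. Reached i = s−1 = 3 without hitting −1: 41075 is a Miller–Rabin witness and 43665 is composite.
The smallest witness among the given bases is 7.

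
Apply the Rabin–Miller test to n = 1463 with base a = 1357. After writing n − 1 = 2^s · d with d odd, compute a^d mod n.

202

n − 1 = 1462 = 2^1 · 731, so s = 1 and d = 731.
Repeated squaring mod 1463: 1357^1 ≡ 1357, 1357^2 ≡ 995, 1357^4 ≡ 1037, 1357^8 ≡ 64, 1357^16 ≡ 1170, 1357^32 ≡ 995, 1357^64 ≡ 1037, 1357^128 ≡ 64, 1357^256 ≡ 1170, 1357^512 ≡ 995.
731 = 512 + 128 + 64 + 16 + 8 + 2 + 1, so 1357^731 ≡ 995·64·1037·1170·64·995·1357 ≡ 202 (mod 1463).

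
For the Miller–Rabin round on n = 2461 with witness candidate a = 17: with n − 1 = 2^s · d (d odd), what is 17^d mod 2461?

1422

n − 1 = 2460 = 2^2 · 615, so s = 2 and d = 615.
17^615 mod 2461 = 1422.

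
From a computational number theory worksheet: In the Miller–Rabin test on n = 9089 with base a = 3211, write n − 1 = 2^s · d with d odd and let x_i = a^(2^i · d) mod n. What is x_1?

n − 1 = 9088 = 2^7 · 71, so s = 7 and d = 71.
x_0 = 3211^71 mod 9089 = 3679.
x_1 = 3679^2 mod 9089 = 1520.

1520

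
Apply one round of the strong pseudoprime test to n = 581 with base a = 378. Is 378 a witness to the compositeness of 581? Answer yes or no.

yes

n − 1 = 580 = 2^2 · 145, so s = 2 and d = 145.
Repeated squaring mod 581: 378^1 ≡ 378, 378^2 ≡ 539, 378^4 ≡ 21, 378^8 ≡ 441, 378^16 ≡ 427, 378^32 ≡ 476, 378^64 ≡ 567, 378^128 ≡ 196.
145 = 128 + 16 + 1, so 378^145 ≡ 196·427·378 ≡ 126 (mod 581).
x_0 = 378^145 mod 581 = 126.
x_0 is neither 1 nor 580, so continue squaring.
x_1 = 126^2 mod 581 = 189.
Reached i = s−1 = 1 without hitting −1: 378 is a Miller–Rabin witness and 581 is composite.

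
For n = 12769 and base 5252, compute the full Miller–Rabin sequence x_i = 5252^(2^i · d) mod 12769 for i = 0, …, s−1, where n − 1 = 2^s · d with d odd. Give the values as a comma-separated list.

n − 1 = 12768 = 2^5 · 399, so s = 5 and d = 399.
x_0 = 5252^399 mod 12769 = 6828.
x_1 = 6828^2 mod 12769 = 1965.
x_2 = 1965^2 mod 12769 = 4987.
x_3 = 4987^2 mod 12769 = 8926.
x_4 = 8926^2 mod 12769 = 7685.

6828, 1965, 4987, 8926, 7685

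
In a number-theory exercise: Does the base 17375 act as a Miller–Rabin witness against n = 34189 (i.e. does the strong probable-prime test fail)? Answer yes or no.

yes

n − 1 = 34188 = 2^2 · 8547, so s = 2 and d = 8547.
x_0 = 17375^8547 mod 34189 = 26251.
x_0 is neither 1 nor 34188, so continue squaring.
x_1 = 26251^2 mod 34189 = 1517.
Reached i = s−1 = 1 without hitting −1: 17375 is a Miller–Rabin witness and 34189 is composite.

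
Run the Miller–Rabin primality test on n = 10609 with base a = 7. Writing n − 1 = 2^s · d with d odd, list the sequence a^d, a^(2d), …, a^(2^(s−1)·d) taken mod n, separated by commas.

n − 1 = 10608 = 2^4 · 663, so s = 4 and d = 663.
x_0 = 7^663 mod 10609 = 6696.
x_1 = 6696^2 mod 10609 = 2782.
x_2 = 2782^2 mod 10609 = 5563.
x_3 = 5563^2 mod 10609 = 516.

6696, 2782, 5563, 516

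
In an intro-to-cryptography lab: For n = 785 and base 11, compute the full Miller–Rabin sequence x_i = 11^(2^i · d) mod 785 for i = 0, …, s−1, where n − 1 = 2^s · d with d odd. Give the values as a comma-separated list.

176, 361, 11, 121

n − 1 = 784 = 2^4 · 49, so s = 4 and d = 49.
x_0 = 11^49 mod 785 = 176.
x_1 = 176^2 mod 785 = 361.
x_2 = 361^2 mod 785 = 11.
x_3 = 11^2 mod 785 = 121.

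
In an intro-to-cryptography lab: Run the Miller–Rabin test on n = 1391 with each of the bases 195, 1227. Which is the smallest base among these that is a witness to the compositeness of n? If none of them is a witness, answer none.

n − 1 = 1390 = 2^1 · 695, so s = 1 and d = 695.
Base 195: x_0 = 195^695 mod 1391 = 949. x_0 ∉ {1, 1390} and s = 1, so 195 is a Miller–Rabin witness and 1391 is composite.
Base 1227: x_0 = 1227^695 mod 1391 = 1243. x_0 ∉ {1, 1390} and s = 1, so 1227 is a Miller–Rabin witness and 1391 is composite.
The smallest witness among the given bases is 195.

195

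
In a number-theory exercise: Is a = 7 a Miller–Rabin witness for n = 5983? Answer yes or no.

yes

n − 1 = 5982 = 2^1 · 2991, so s = 1 and d = 2991.
x_0 = 7^2991 mod 5983 = 4096.
x_0 ∉ {1, 5982} and s = 1, so 7 is a Miller–Rabin witness and 5983 is composite.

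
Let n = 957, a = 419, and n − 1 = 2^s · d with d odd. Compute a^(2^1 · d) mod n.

430

n − 1 = 956 = 2^2 · 239, so s = 2 and d = 239.
Repeated squaring mod 957: 419^1 ≡ 419, 419^2 ≡ 430, 419^4 ≡ 199, 419^8 ≡ 364, 419^16 ≡ 430, 419^32 ≡ 199, 419^64 ≡ 364, 419^128 ≡ 430.
239 = 128 + 64 + 32 + 8 + 4 + 2 + 1, so 419^239 ≡ 430·364·199·364·199·430·419 ≡ 419 (mod 957).
x_0 = 419.
x_1 = 419^2 mod 957 = 430.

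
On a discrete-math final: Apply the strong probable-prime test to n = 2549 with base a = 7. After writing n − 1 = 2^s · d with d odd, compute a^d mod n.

n − 1 = 2548 = 2^2 · 637, so s = 2 and d = 637.
7^637 mod 2549 = 2548.

2548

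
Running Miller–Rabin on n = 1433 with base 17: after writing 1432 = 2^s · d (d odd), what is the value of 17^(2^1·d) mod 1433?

891

n − 1 = 1432 = 2^3 · 179, so s = 3 and d = 179.
By repeated squaring, 17^179 ≡ 1091 (mod 1433).
x_0 = 1091.
x_1 = 1091^2 mod 1433 = 891.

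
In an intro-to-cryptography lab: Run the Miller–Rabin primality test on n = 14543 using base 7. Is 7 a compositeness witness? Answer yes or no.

n − 1 = 14542 = 2^1 · 7271, so s = 1 and d = 7271.
x_0 = 7^7271 mod 14543 = 14542.
x_0 = 14542 ≡ −1, so 7 is not a witness.

no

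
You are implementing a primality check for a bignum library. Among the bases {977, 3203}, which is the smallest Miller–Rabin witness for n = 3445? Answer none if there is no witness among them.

n − 1 = 3444 = 2^2 · 861, so s = 2 and d = 861.
Base 977: x_0 = 977^861 mod 3445 = 447. x_0 is neither 1 nor 3444, so continue squaring. x_1 = 447^2 mod 3445 = 3444. x_1 ≡ −1, so 977 is not a witness.
Base 3203: x_0 = 3203^861 mod 3445 = 3203. x_0 is neither 1 nor 3444, so continue squaring. x_1 = 3203^2 mod 3445 = 3444. x_1 ≡ −1, so 3203 is not a witness.
No listed base is a witness for 3445.

none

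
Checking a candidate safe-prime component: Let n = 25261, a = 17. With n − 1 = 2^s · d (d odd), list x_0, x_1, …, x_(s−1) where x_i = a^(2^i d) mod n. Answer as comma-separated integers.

1, 1

n − 1 = 25260 = 2^2 · 6315, so s = 2 and d = 6315.
x_0 = 17^6315 mod 25261 = 1.
x_1 = 1^2 mod 25261 = 1.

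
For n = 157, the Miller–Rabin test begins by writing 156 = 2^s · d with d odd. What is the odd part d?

39

Halving: 156 → 78 → 39; 39 is odd.
So 156 = 2^2 · 39.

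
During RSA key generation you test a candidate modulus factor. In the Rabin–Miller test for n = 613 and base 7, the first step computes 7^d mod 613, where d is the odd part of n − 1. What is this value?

1

n − 1 = 612 = 2^2 · 153, so s = 2 and d = 153.
7^153 mod 613 = 1.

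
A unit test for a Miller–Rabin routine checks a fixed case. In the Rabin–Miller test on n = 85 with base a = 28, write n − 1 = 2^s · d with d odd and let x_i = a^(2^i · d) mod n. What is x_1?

n − 1 = 84 = 2^2 · 21, so s = 2 and d = 21.
x_0 = 28^21 mod 85 = 78.
x_1 = 78^2 mod 85 = 49.

49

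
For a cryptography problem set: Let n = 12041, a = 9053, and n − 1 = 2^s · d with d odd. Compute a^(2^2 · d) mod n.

12040

n − 1 = 12040 = 2^3 · 1505, so s = 3 and d = 1505.
x_0 = 9053^1505 mod 12041 = 11630.
x_1 = 11630^2 mod 12041 = 347.
x_2 = 347^2 mod 12041 = 12040.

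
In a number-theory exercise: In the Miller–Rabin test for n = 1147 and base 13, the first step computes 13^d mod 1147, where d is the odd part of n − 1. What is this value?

1081

n − 1 = 1146 = 2^1 · 573, so s = 1 and d = 573.
Repeated squaring mod 1147: 13^1 ≡ 13, 13^2 ≡ 169, 13^4 ≡ 1033, 13^8 ≡ 379, 13^16 ≡ 266, 13^32 ≡ 789, 13^64 ≡ 847, 13^128 ≡ 534, 13^256 ≡ 700, 13^512 ≡ 231.
573 = 512 + 32 + 16 + 8 + 4 + 1, so 13^573 ≡ 231·789·266·379·1033·13 ≡ 1081 (mod 1147).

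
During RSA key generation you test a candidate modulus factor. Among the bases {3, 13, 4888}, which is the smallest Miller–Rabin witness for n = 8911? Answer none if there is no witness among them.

n − 1 = 8910 = 2^1 · 4455, so s = 1 and d = 4455.
Base 3: x_0 = 3^4455 mod 8911 = 8910. x_0 = 8910 ≡ −1, so 3 is not a witness.
Base 13: x_0 = 13^4455 mod 8911 = 8910. x_0 = 8910 ≡ −1, so 13 is not a witness.
Base 4888: x_0 = 4888^4455 mod 8911 = 1. x_0 = 1, so 4888 is not a witness.
No listed base is a witness for 8911.

none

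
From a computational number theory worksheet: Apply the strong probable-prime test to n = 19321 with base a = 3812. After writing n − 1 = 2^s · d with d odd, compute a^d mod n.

5003

n − 1 = 19320 = 2^3 · 2415, so s = 3 and d = 2415.
Repeated squaring mod 19321: 3812^1 ≡ 3812, 3812^2 ≡ 1952, 3812^4 ≡ 4067, 3812^8 ≡ 1713, 3812^16 ≡ 16898, 3812^32 ≡ 16666, 3812^64 ≡ 16181, 3812^128 ≡ 5890, 3812^256 ≡ 10905, 3812^512 ≡ 17591, 3812^1024 ≡ 17466, 3812^2048 ≡ 1887.
2415 = 2048 + 256 + 64 + 32 + 8 + 4 + 2 + 1, so 3812^2415 ≡ 1887·10905·16181·16666·1713·4067·1952·3812 ≡ 5003 (mod 19321).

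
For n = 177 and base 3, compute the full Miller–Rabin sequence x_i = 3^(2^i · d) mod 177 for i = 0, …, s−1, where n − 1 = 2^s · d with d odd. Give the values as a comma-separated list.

147, 15, 48, 3

n − 1 = 176 = 2^4 · 11, so s = 4 and d = 11.
x_0 = 3^11 mod 177 = 147.
x_1 = 147^2 mod 177 = 15.
x_2 = 15^2 mod 177 = 48.
x_3 = 48^2 mod 177 = 3.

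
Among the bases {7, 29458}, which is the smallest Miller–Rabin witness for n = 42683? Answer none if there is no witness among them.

n − 1 = 42682 = 2^1 · 21341, so s = 1 and d = 21341.
Base 7: x_0 = 7^21341 mod 42683 = 42682. x_0 = 42682 ≡ −1, so 7 is not a witness.
Base 29458: x_0 = 29458^21341 mod 42683 = 42682. x_0 = 42682 ≡ −1, so 29458 is not a witness.
No listed base is a witness for 42683.

none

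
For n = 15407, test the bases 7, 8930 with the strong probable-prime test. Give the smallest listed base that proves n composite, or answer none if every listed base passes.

n − 1 = 15406 = 2^1 · 7703, so s = 1 and d = 7703.
Base 7: x_0 = 7^7703 mod 15407 = 4319. x_0 ∉ {1, 15406} and s = 1, so 7 is a Miller–Rabin witness and 15407 is composite.
Base 8930: x_0 = 8930^7703 mod 15407 = 15074. x_0 ∉ {1, 15406} and s = 1, so 8930 is a Miller–Rabin witness and 15407 is composite.
The smallest witness among the given bases is 7.

7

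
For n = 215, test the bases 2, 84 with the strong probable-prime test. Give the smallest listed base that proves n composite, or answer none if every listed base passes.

n − 1 = 214 = 2^1 · 107, so s = 1 and d = 107.
Base 2: x_0 = 2^107 mod 215 = 168. x_0 ∉ {1, 214} and s = 1, so 2 is a Miller–Rabin witness and 215 is composite.
Base 84: x_0 = 84^107 mod 215 = 4. x_0 ∉ {1, 214} and s = 1, so 84 is a Miller–Rabin witness and 215 is composite.
The smallest witness among the given bases is 2.

2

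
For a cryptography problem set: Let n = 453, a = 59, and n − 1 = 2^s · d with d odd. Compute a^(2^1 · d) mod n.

n − 1 = 452 = 2^2 · 113, so s = 2 and d = 113.
x_0 = 59^113 mod 453 = 170.
x_1 = 170^2 mod 453 = 361.

361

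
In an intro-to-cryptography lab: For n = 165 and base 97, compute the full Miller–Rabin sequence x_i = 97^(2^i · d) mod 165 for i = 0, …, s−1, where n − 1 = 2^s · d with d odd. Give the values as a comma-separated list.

97, 4

n − 1 = 164 = 2^2 · 41, so s = 2 and d = 41.
x_0 = 97^41 mod 165 = 97.
x_1 = 97^2 mod 165 = 4.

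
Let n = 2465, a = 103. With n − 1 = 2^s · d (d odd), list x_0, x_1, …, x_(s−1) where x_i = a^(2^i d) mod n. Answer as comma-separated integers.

n − 1 = 2464 = 2^5 · 77, so s = 5 and d = 77.
x_0 = 103^77 mod 2465 = 1973.
x_1 = 1973^2 mod 2465 = 494.
x_2 = 494^2 mod 2465 = 1.
x_3 = 1^2 mod 2465 = 1.
x_4 = 1^2 mod 2465 = 1.

1973, 494, 1, 1, 1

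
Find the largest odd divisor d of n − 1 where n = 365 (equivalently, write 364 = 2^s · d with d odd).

Halving: 364 → 182 → 91; 91 is odd.
So 364 = 2^2 · 91.

91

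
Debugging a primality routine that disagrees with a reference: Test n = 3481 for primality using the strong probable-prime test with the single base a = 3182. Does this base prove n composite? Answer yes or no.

no

n − 1 = 3480 = 2^3 · 435, so s = 3 and d = 435.
Repeated squaring mod 3481: 3182^1 ≡ 3182, 3182^2 ≡ 2376, 3182^4 ≡ 2675, 3182^8 ≡ 2170, 3182^16 ≡ 2588, 3182^32 ≡ 300, 3182^64 ≡ 2975, 3182^128 ≡ 1923, 3182^256 ≡ 1107.
435 = 256 + 128 + 32 + 16 + 2 + 1, so 3182^435 ≡ 1107·1923·300·2588·2376·3182 ≡ 3480 (mod 3481).
x_0 = 3182^435 mod 3481 = 3480.
x_0 = 3480 ≡ −1, so 3182 is not a witness.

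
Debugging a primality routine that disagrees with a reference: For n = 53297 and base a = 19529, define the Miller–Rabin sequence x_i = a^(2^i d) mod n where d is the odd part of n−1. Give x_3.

28336

n − 1 = 53296 = 2^4 · 3331, so s = 4 and d = 3331.
x_0 = 19529^3331 mod 53297 = 6595.
x_1 = 6595^2 mod 53297 = 3673.
x_2 = 3673^2 mod 53297 = 6788.
x_3 = 6788^2 mod 53297 = 28336.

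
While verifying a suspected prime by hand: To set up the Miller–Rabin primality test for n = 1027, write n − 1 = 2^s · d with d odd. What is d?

513

Halving: 1026 → 513; 513 is odd.
So 1026 = 2^1 · 513.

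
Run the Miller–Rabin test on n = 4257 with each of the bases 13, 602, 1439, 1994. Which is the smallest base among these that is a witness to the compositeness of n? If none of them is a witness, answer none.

n − 1 = 4256 = 2^5 · 133, so s = 5 and d = 133.
Base 13: x_0 = 13^133 mod 4257 = 2659. x_0 is neither 1 nor 4256, so continue squaring. x_1 = 2659^2 mod 4257 = 3661. x_2 = 3661^2 mod 4257 = 1885. x_3 = 1885^2 mod 4257 = 2887. x_4 = 2887^2 mod 4257 = 3820. Reached i = s−1 = 4 without hitting −1: 13 is a Miller–Rabin witness and 4257 is composite.
Base 602: x_0 = 602^133 mod 4257 = 215. x_0 is neither 1 nor 4256, so continue squaring. x_1 = 215^2 mod 4257 = 3655. x_2 = 3655^2 mod 4257 = 559. x_3 = 559^2 mod 4257 = 1720. x_4 = 1720^2 mod 4257 = 4042. Reached i = s−1 = 4 without hitting −1: 602 is a Miller–Rabin witness and 4257 is composite.
Base 1439: x_0 = 1439^133 mod 4257 = 80. x_0 is neither 1 nor 4256, so continue squaring. x_1 = 80^2 mod 4257 = 2143. x_2 = 2143^2 mod 4257 = 3403. x_3 = 3403^2 mod 4257 = 1369. x_4 = 1369^2 mod 4257 = 1081. Reached i = s−1 = 4 without hitting −1: 1439 is a Miller–Rabin witness and 4257 is composite.
Base 1994: x_0 = 1994^133 mod 4257 = 302. x_0 is neither 1 nor 4256, so continue squaring. x_1 = 302^2 mod 4257 = 1807. x_2 = 1807^2 mod 4257 = 130. x_3 = 130^2 mod 4257 = 4129. x_4 = 4129^2 mod 4257 = 3613. Reached i = s−1 = 4 without hitting −1: 1994 is a Miller–Rabin witness and 4257 is composite.
The smallest witness among the given bases is 13.

13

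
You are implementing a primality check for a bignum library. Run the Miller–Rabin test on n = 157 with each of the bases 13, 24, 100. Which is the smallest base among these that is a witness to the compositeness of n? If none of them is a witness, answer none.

none

n − 1 = 156 = 2^2 · 39, so s = 2 and d = 39.
Base 13: x_0 = 13^39 mod 157 = 156. x_0 = 156 ≡ −1, so 13 is not a witness.
Base 24: x_0 = 24^39 mod 157 = 129. x_0 is neither 1 nor 156, so continue squaring. x_1 = 129^2 mod 157 = 156. x_1 ≡ −1, so 24 is not a witness.
Base 100: x_0 = 100^39 mod 157 = 1. x_0 = 1, so 100 is not a witness.
No listed base is a witness for 157.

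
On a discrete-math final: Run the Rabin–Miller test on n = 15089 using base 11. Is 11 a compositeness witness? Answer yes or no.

yes

n − 1 = 15088 = 2^4 · 943, so s = 4 and d = 943.
Repeated squaring mod 15089: 11^1 ≡ 11, 11^2 ≡ 121, 11^4 ≡ 14641, 11^8 ≡ 4547, 11^16 ≡ 3279, 11^32 ≡ 8473, 11^64 ≡ 13356, 11^128 ≡ 578, 11^256 ≡ 2126, 11^512 ≡ 8265.
943 = 512 + 256 + 128 + 32 + 8 + 4 + 2 + 1, so 11^943 ≡ 8265·2126·578·8473·4547·14641·121·11 ≡ 5771 (mod 15089).
x_0 = 11^943 mod 15089 = 5771.
x_0 is neither 1 nor 15088, so continue squaring.
x_1 = 5771^2 mod 15089 = 3018.
x_2 = 3018^2 mod 15089 = 9657.
x_3 = 9657^2 mod 15089 = 7629.
Reached i = s−1 = 3 without hitting −1: 11 is a Miller–Rabin witness and 15089 is composite.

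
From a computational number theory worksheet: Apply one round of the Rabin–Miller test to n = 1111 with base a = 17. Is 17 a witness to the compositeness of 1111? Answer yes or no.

no

n − 1 = 1110 = 2^1 · 555, so s = 1 and d = 555.
x_0 = 17^555 mod 1111 = 1110.
x_0 = 1110 ≡ −1, so 17 is not a witness.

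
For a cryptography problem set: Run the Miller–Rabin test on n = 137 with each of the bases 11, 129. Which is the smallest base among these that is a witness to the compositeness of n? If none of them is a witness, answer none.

none

n − 1 = 136 = 2^3 · 17, so s = 3 and d = 17.
Base 11: x_0 = 11^17 mod 137 = 100. x_0 is neither 1 nor 136, so continue squaring. x_1 = 100^2 mod 137 = 136. x_1 ≡ −1, so 11 is not a witness.
Base 129: x_0 = 129^17 mod 137 = 100. x_0 is neither 1 nor 136, so continue squaring. x_1 = 100^2 mod 137 = 136. x_1 ≡ −1, so 129 is not a witness.
No listed base is a witness for 137.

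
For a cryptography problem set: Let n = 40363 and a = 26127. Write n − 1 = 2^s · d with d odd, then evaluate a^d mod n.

7596

n − 1 = 40362 = 2^1 · 20181, so s = 1 and d = 20181.
Repeated squaring mod 40363: 26127^1 ≡ 26127, 26127^2 ≡ 1073, 26127^4 ≡ 21165, 26127^8 ≡ 8651, 26127^16 ≡ 6799, 26127^32 ≡ 10766, 26127^64 ≡ 24583, 26127^128 ≡ 9053, 26127^256 ≡ 19919, 26127^512 ≡ 38634, 26127^1024 ≡ 2579, 26127^2048 ≡ 31709, 26127^4096 ≡ 18351, 26127^8192 ≡ 10692, 26127^16384 ≡ 10848.
20181 = 16384 + 2048 + 1024 + 512 + 128 + 64 + 16 + 4 + 1, so 26127^20181 ≡ 10848·31709·2579·38634·9053·24583·6799·21165·26127 ≡ 7596 (mod 40363).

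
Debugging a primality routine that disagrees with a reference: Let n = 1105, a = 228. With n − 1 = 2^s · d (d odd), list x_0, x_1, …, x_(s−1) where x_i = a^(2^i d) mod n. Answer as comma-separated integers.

n − 1 = 1104 = 2^4 · 69, so s = 4 and d = 69.
x_0 = 228^69 mod 1105 = 1048.
x_1 = 1048^2 mod 1105 = 1039.
x_2 = 1039^2 mod 1105 = 1041.
x_3 = 1041^2 mod 1105 = 781.

1048, 1039, 1041, 781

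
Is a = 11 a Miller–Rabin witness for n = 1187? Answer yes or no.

no

n − 1 = 1186 = 2^1 · 593, so s = 1 and d = 593.
Repeated squaring mod 1187: 11^1 ≡ 11, 11^2 ≡ 121, 11^4 ≡ 397, 11^8 ≡ 925, 11^16 ≡ 985, 11^32 ≡ 446, 11^64 ≡ 687, 11^128 ≡ 730, 11^256 ≡ 1124, 11^512 ≡ 408.
593 = 512 + 64 + 16 + 1, so 11^593 ≡ 408·687·985·11 ≡ 1 (mod 1187).
x_0 = 11^593 mod 1187 = 1.
x_0 = 1, so 11 is not a witness.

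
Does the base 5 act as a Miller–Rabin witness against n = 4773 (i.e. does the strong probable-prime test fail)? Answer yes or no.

yes

n − 1 = 4772 = 2^2 · 1193, so s = 2 and d = 1193.
x_0 = 5^1193 mod 4773 = 4457.
x_0 is neither 1 nor 4772, so continue squaring.
x_1 = 4457^2 mod 4773 = 4396.
Reached i = s−1 = 1 without hitting −1: 5 is a Miller–Rabin witness and 4773 is composite.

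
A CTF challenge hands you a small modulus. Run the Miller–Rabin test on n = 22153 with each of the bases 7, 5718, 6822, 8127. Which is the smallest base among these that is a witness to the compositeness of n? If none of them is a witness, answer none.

n − 1 = 22152 = 2^3 · 2769, so s = 3 and d = 2769.
Base 7: x_0 = 7^2769 mod 22153 = 15427. x_0 is neither 1 nor 22152, so continue squaring. x_1 = 15427^2 mod 22153 = 2650. x_2 = 2650^2 mod 22153 = 22152. x_2 ≡ −1, so 7 is not a witness.
Base 5718: x_0 = 5718^2769 mod 22153 = 22152. x_0 = 22152 ≡ −1, so 5718 is not a witness.
Base 6822: x_0 = 6822^2769 mod 22153 = 2650. x_0 is neither 1 nor 22152, so continue squaring. x_1 = 2650^2 mod 22153 = 22152. x_1 ≡ −1, so 6822 is not a witness.
Base 8127: x_0 = 8127^2769 mod 22153 = 1. x_0 = 1, so 8127 is not a witness.
No listed base is a witness for 22153.

none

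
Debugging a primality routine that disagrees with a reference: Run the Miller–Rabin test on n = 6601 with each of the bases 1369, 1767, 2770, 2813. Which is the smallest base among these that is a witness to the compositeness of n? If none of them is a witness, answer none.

n − 1 = 6600 = 2^3 · 825, so s = 3 and d = 825.
Base 1369: x_0 = 1369^825 mod 6601 = 1. x_0 = 1, so 1369 is not a witness.
Base 1767: x_0 = 1767^825 mod 6601 = 6600. x_0 = 6600 ≡ −1, so 1767 is not a witness.
Base 2770: x_0 = 2770^825 mod 6601 = 6600. x_0 = 6600 ≡ −1, so 2770 is not a witness.
Base 2813: x_0 = 2813^825 mod 6601 = 6600. x_0 = 6600 ≡ −1, so 2813 is not a witness.
No listed base is a witness for 6601.

none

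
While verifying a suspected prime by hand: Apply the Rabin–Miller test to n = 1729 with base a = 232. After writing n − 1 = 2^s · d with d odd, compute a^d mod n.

1331

n − 1 = 1728 = 2^6 · 27, so s = 6 and d = 27.
By repeated squaring, 232^27 ≡ 1331 (mod 1729).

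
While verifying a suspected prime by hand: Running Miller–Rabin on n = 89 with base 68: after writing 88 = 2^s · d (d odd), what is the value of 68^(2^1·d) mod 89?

88

n − 1 = 88 = 2^3 · 11, so s = 3 and d = 11.
x_0 = 68^11 mod 89 = 55.
x_1 = 55^2 mod 89 = 88.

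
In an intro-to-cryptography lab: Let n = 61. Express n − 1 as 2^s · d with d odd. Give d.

Halving: 60 → 30 → 15; 15 is odd.
So 60 = 2^2 · 15.

15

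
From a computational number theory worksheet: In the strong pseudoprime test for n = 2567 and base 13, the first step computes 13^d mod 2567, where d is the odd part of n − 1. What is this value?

n − 1 = 2566 = 2^1 · 1283, so s = 1 and d = 1283.
13^1283 mod 2567 = 1177.

1177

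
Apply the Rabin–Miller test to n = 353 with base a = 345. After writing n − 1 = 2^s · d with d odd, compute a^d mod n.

237

n − 1 = 352 = 2^5 · 11, so s = 5 and d = 11.
Repeated squaring mod 353: 345^1 ≡ 345, 345^2 ≡ 64, 345^4 ≡ 213, 345^8 ≡ 185.
11 = 8 + 2 + 1, so 345^11 ≡ 185·64·345 ≡ 237 (mod 353).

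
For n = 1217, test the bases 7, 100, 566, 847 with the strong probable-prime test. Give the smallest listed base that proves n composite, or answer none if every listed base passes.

n − 1 = 1216 = 2^6 · 19, so s = 6 and d = 19.
Base 7: x_0 = 7^19 mod 1217 = 823. x_0 is neither 1 nor 1216, so continue squaring. x_1 = 823^2 mod 1217 = 677. x_2 = 677^2 mod 1217 = 737. x_3 = 737^2 mod 1217 = 387. x_4 = 387^2 mod 1217 = 78. x_5 = 78^2 mod 1217 = 1216. x_5 ≡ −1, so 7 is not a witness.
Base 100: x_0 = 100^19 mod 1217 = 421. x_0 is neither 1 nor 1216, so continue squaring. x_1 = 421^2 mod 1217 = 776. x_2 = 776^2 mod 1217 = 978. x_3 = 978^2 mod 1217 = 1139. x_4 = 1139^2 mod 1217 = 1216. x_4 ≡ −1, so 100 is not a witness.
Base 566: x_0 = 566^19 mod 1217 = 677. x_0 is neither 1 nor 1216, so continue squaring. x_1 = 677^2 mod 1217 = 737. x_2 = 737^2 mod 1217 = 387. x_3 = 387^2 mod 1217 = 78. x_4 = 78^2 mod 1217 = 1216. x_4 ≡ −1, so 566 is not a witness.
Base 847: x_0 = 847^19 mod 1217 = 245. x_0 is neither 1 nor 1216, so continue squaring. x_1 = 245^2 mod 1217 = 392. x_2 = 392^2 mod 1217 = 322. x_3 = 322^2 mod 1217 = 239. x_4 = 239^2 mod 1217 = 1139. x_5 = 1139^2 mod 1217 = 1216. x_5 ≡ −1, so 847 is not a witness.
No listed base is a witness for 1217.

none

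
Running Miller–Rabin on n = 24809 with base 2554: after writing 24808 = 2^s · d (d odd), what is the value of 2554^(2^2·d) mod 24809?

n − 1 = 24808 = 2^3 · 3101, so s = 3 and d = 3101.
x_0 = 2554^3101 mod 24809 = 20688.
x_1 = 20688^2 mod 24809 = 13285.
x_2 = 13285^2 mod 24809 = 24808.

24808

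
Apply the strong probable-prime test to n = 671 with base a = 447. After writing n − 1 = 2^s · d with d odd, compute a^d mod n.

428

n − 1 = 670 = 2^1 · 335, so s = 1 and d = 335.
447^335 mod 671 = 428.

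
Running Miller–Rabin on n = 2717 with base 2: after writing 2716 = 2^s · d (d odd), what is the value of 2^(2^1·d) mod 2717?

n − 1 = 2716 = 2^2 · 679, so s = 2 and d = 679.
x_0 = 2^679 mod 2717 = 193.
x_1 = 193^2 mod 2717 = 1928.

1928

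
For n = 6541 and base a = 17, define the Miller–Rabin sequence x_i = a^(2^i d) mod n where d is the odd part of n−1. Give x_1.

621

n − 1 = 6540 = 2^2 · 1635, so s = 2 and d = 1635.
x_0 = 17^1635 mod 6541 = 1208.
x_1 = 1208^2 mod 6541 = 621.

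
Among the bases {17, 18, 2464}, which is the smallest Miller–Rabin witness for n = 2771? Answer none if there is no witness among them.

n − 1 = 2770 = 2^1 · 1385, so s = 1 and d = 1385.
Base 17: x_0 = 17^1385 mod 2771 = 2295. x_0 ∉ {1, 2770} and s = 1, so 17 is a Miller–Rabin witness and 2771 is composite.
Base 18: x_0 = 18^1385 mod 2771 = 2755. x_0 ∉ {1, 2770} and s = 1, so 18 is a Miller–Rabin witness and 2771 is composite.
Base 2464: x_0 = 2464^1385 mod 2771 = 1257. x_0 ∉ {1, 2770} and s = 1, so 2464 is a Miller–Rabin witness and 2771 is composite.
The smallest witness among the given bases is 17.

17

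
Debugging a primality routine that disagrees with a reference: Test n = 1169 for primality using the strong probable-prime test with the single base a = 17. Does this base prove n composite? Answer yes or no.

yes

n − 1 = 1168 = 2^4 · 73, so s = 4 and d = 73.
Repeated squaring mod 1169: 17^1 ≡ 17, 17^2 ≡ 289, 17^4 ≡ 522, 17^8 ≡ 107, 17^16 ≡ 928, 17^32 ≡ 800, 17^64 ≡ 557.
73 = 64 + 8 + 1, so 17^73 ≡ 557·107·17 ≡ 829 (mod 1169).
x_0 = 17^73 mod 1169 = 829.
x_0 is neither 1 nor 1168, so continue squaring.
x_1 = 829^2 mod 1169 = 1038.
x_2 = 1038^2 mod 1169 = 795.
x_3 = 795^2 mod 1169 = 765.
Reached i = s−1 = 3 without hitting −1: 17 is a Miller–Rabin witness and 1169 is composite.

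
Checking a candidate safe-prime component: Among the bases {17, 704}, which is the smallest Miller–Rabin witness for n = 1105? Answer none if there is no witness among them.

17

n − 1 = 1104 = 2^4 · 69, so s = 4 and d = 69.
Base 17: x_0 = 17^69 mod 1105 = 272. x_0 is neither 1 nor 1104, so continue squaring. x_1 = 272^2 mod 1105 = 1054. x_2 = 1054^2 mod 1105 = 391. x_3 = 391^2 mod 1105 = 391. Reached i = s−1 = 3 without hitting −1: 17 is a Miller–Rabin witness and 1105 is composite.
Base 704: x_0 = 704^69 mod 1105 = 759. x_0 is neither 1 nor 1104, so continue squaring. x_1 = 759^2 mod 1105 = 376. x_2 = 376^2 mod 1105 = 1041. x_3 = 1041^2 mod 1105 = 781. Reached i = s−1 = 3 without hitting −1: 704 is a Miller–Rabin witness and 1105 is composite.
The smallest witness among the given bases is 17.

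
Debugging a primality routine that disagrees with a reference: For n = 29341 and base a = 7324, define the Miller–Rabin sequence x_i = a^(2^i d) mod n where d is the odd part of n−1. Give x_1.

25011

n − 1 = 29340 = 2^2 · 7335, so s = 2 and d = 7335.
x_0 = 7324^7335 mod 29341 = 15127.
x_1 = 15127^2 mod 29341 = 25011.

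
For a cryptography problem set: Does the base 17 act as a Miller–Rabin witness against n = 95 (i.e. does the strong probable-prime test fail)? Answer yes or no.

yes

n − 1 = 94 = 2^1 · 47, so s = 1 and d = 47.
Repeated squaring mod 95: 17^1 ≡ 17, 17^2 ≡ 4, 17^4 ≡ 16, 17^8 ≡ 66, 17^16 ≡ 81, 17^32 ≡ 6.
47 = 32 + 8 + 4 + 2 + 1, so 17^47 ≡ 6·66·16·4·17 ≡ 23 (mod 95).
x_0 = 17^47 mod 95 = 23.
x_0 ∉ {1, 94} and s = 1, so 17 is a Miller–Rabin witness and 95 is composite.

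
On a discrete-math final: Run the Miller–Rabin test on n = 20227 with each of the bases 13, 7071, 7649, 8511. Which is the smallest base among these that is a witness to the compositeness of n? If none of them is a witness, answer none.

13

n − 1 = 20226 = 2^1 · 10113, so s = 1 and d = 10113.
Base 13: x_0 = 13^10113 mod 20227 = 19800. x_0 ∉ {1, 20226} and s = 1, so 13 is a Miller–Rabin witness and 20227 is composite.
Base 7071: x_0 = 7071^10113 mod 20227 = 3116. x_0 ∉ {1, 20226} and s = 1, so 7071 is a Miller–Rabin witness and 20227 is composite.
Base 7649: x_0 = 7649^10113 mod 20227 = 11491. x_0 ∉ {1, 20226} and s = 1, so 7649 is a Miller–Rabin witness and 20227 is composite.
Base 8511: x_0 = 8511^10113 mod 20227 = 4418. x_0 ∉ {1, 20226} and s = 1, so 8511 is a Miller–Rabin witness and 20227 is composite.
The smallest witness among the given bases is 13.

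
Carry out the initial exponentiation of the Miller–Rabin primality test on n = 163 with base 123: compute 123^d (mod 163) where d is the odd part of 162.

n − 1 = 162 = 2^1 · 81, so s = 1 and d = 81.
123^81 mod 163 = 162.

162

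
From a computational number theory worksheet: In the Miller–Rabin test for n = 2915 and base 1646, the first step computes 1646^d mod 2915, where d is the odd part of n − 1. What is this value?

1381

n − 1 = 2914 = 2^1 · 1457, so s = 1 and d = 1457.
1646^1457 mod 2915 = 1381.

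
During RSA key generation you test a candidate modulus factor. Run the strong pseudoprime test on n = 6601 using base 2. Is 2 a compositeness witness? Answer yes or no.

n − 1 = 6600 = 2^3 · 825, so s = 3 and d = 825.
Repeated squaring mod 6601: 2^1 ≡ 2, 2^2 ≡ 4, 2^4 ≡ 16, 2^8 ≡ 256, 2^16 ≡ 6127, 2^32 ≡ 242, 2^64 ≡ 5756, 2^128 ≡ 1117, 2^256 ≡ 100, 2^512 ≡ 3399.
825 = 512 + 256 + 32 + 16 + 8 + 1, so 2^825 ≡ 3399·100·242·6127·256·2 ≡ 2738 (mod 6601).
x_0 = 2^825 mod 6601 = 2738.
x_0 is neither 1 nor 6600, so continue squaring.
x_1 = 2738^2 mod 6601 = 4509.
x_2 = 4509^2 mod 6601 = 1.
x_2 = 1 but x_1 ≠ ±1, a nontrivial square root of 1 — 2 is a witness and 6601 is composite.

yes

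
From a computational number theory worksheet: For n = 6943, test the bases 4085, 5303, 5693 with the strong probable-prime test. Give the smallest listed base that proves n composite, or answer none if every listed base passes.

n − 1 = 6942 = 2^1 · 3471, so s = 1 and d = 3471.
Base 4085: x_0 = 4085^3471 mod 6943 = 6942. x_0 = 6942 ≡ −1, so 4085 is not a witness.
Base 5303: x_0 = 5303^3471 mod 6943 = 394. x_0 ∉ {1, 6942} and s = 1, so 5303 is a Miller–Rabin witness and 6943 is composite.
Base 5693: x_0 = 5693^3471 mod 6943 = 2097. x_0 ∉ {1, 6942} and s = 1, so 5693 is a Miller–Rabin witness and 6943 is composite.
The smallest witness among the given bases is 5303.

5303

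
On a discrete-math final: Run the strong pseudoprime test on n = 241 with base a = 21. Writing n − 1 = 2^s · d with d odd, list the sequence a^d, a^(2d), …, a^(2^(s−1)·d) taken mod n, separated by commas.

165, 233, 64, 240

n − 1 = 240 = 2^4 · 15, so s = 4 and d = 15.
x_0 = 21^15 mod 241 = 165.
x_1 = 165^2 mod 241 = 233.
x_2 = 233^2 mod 241 = 64.
x_3 = 64^2 mod 241 = 240.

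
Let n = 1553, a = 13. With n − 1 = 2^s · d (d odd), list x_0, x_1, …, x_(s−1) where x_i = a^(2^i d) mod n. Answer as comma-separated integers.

99, 483, 339, 1552

n − 1 = 1552 = 2^4 · 97, so s = 4 and d = 97.
x_0 = 13^97 mod 1553 = 99.
x_1 = 99^2 mod 1553 = 483.
x_2 = 483^2 mod 1553 = 339.
x_3 = 339^2 mod 1553 = 1552.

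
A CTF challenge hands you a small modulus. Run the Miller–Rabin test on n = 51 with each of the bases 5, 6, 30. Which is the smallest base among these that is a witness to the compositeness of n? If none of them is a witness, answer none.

5

n − 1 = 50 = 2^1 · 25, so s = 1 and d = 25.
Base 5: x_0 = 5^25 mod 51 = 29. x_0 ∉ {1, 50} and s = 1, so 5 is a Miller–Rabin witness and 51 is composite.
Base 6: x_0 = 6^25 mod 51 = 45. x_0 ∉ {1, 50} and s = 1, so 6 is a Miller–Rabin witness and 51 is composite.
Base 30: x_0 = 30^25 mod 51 = 30. x_0 ∉ {1, 50} and s = 1, so 30 is a Miller–Rabin witness and 51 is composite.
The smallest witness among the given bases is 5.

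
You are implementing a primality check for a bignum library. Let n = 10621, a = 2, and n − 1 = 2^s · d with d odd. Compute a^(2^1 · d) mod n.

7240

n − 1 = 10620 = 2^2 · 2655, so s = 2 and d = 2655.
Repeated squaring mod 10621: 2^1 ≡ 2, 2^2 ≡ 4, 2^4 ≡ 16, 2^8 ≡ 256, 2^16 ≡ 1810, 2^32 ≡ 4832, 2^64 ≡ 3266, 2^128 ≡ 3272, 2^256 ≡ 16, 2^512 ≡ 256, 2^1024 ≡ 1810, 2^2048 ≡ 4832.
2655 = 2048 + 512 + 64 + 16 + 8 + 4 + 2 + 1, so 2^2655 ≡ 4832·256·3266·1810·256·16·4·2 ≡ 4597 (mod 10621).
x_0 = 4597.
x_1 = 4597^2 mod 10621 = 7240.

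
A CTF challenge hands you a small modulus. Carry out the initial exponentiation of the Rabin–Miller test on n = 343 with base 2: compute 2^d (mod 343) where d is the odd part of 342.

57

n − 1 = 342 = 2^1 · 171, so s = 1 and d = 171.
2^171 mod 343 = 57.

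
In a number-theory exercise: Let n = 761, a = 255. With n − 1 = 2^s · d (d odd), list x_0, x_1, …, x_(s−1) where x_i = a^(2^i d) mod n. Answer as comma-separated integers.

n − 1 = 760 = 2^3 · 95, so s = 3 and d = 95.
x_0 = 255^95 mod 761 = 62.
x_1 = 62^2 mod 761 = 39.
x_2 = 39^2 mod 761 = 760.

62, 39, 760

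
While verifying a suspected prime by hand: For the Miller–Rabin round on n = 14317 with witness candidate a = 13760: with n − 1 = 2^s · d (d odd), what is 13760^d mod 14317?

n − 1 = 14316 = 2^2 · 3579, so s = 2 and d = 3579.
13760^3579 mod 14317 = 6671.

6671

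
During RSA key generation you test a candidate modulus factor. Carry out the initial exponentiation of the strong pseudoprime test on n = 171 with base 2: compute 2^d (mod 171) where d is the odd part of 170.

155

n − 1 = 170 = 2^1 · 85, so s = 1 and d = 85.
2^85 mod 171 = 155.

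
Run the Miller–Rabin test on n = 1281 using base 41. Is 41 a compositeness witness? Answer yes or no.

no

n − 1 = 1280 = 2^8 · 5, so s = 8 and d = 5.
x_0 = 41^5 mod 1281 = 1280.
x_0 = 1280 ≡ −1, so 41 is not a witness.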